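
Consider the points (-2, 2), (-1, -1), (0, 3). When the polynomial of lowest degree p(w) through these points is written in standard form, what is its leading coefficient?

7/2

L_0(w) = (w + 1)w / [2] = (1/2)w^2 + (1/2)w
L_1(w) = (w + 2)w / [-1] = -w^2 - 2w
L_2(w) = (w + 2)(w + 1) / [2] = (1/2)w^2 + (3/2)w + 1
p(w) = 2·L_0 + (-1)·L_1 + 3·L_2
Only the coefficient of w^2 is needed; take it from each L_i and combine:
2·(1/2) + (-1)·(-1) + 3·(1/2) = 7/2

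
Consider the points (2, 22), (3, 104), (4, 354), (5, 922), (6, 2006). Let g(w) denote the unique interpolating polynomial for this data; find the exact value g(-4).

Using Newton's divided-difference form:
g[2,3] = (104 - 22) / (3 - 2) = 82
g[3,4] = (354 - 104) / (4 - 3) = 250
g[4,5] = (922 - 354) / (5 - 4) = 568
g[5,6] = (2006 - 922) / (6 - 5) = 1084
g[2,3,4] = (250 - 82) / (4 - 2) = 84
g[3,4,5] = (568 - 250) / (5 - 3) = 159
g[4,5,6] = (1084 - 568) / (6 - 4) = 258
g[2,3,4,5] = (159 - 84) / (5 - 2) = 25
g[3,4,5,6] = (258 - 159) / (6 - 3) = 33
g[2,3,4,5,6] = (33 - 25) / (6 - 2) = 2
g(-4) = 22 + 82·(-6) + 84·(-6)·(-7) + 25·(-6)·(-7)·(-8) + 2·(-6)·(-7)·(-8)·(-9) = 706

706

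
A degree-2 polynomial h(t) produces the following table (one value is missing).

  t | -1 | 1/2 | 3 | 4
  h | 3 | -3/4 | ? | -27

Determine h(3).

The 3 known values determine h uniquely (degree ≤ 2).
Evaluate each Lagrange basis at t = 3:
L_0(3) = (5/2)·(-1)/[(-3/2)·(-5)] = -1/3
L_1(3) = (4)·(-1)/[(3/2)·(-7/2)] = 16/21
L_2(3) = (4)·(5/2)/[(5)·(7/2)] = 4/7
Sum: 3·(-1/3) + (-3/4)·(16/21) + (-27)·(4/7) = -17

-17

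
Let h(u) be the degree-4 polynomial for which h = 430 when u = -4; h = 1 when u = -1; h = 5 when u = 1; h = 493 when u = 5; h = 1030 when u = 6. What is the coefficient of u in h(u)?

4

Build the Lagrange basis polynomials:
L_0(u) = (u + 1)(u - 1)(u - 5)(u - 6) / [1350] = (1/1350)u^4 - (11/1350)u^3 + (29/1350)u^2 + (11/1350)u - 1/45
L_1(u) = (u + 4)(u - 1)(u - 5)(u - 6) / [-252] = -(1/252)u^4 + (2/63)u^3 + (1/36)u^2 - (67/126)u + 10/21
L_2(u) = (u + 4)(u + 1)(u - 5)(u - 6) / [200] = (1/200)u^4 - (3/100)u^3 - (21/200)u^2 + (53/100)u + 3/5
L_3(u) = (u + 4)(u + 1)(u - 1)(u - 6) / [-216] = -(1/216)u^4 + (1/108)u^3 + (25/216)u^2 - (1/108)u - 1/9
L_4(u) = (u + 4)(u + 1)(u - 1)(u - 5) / [350] = (1/350)u^4 - (1/350)u^3 - (3/50)u^2 + (1/350)u + 2/35
h(u) = 430·L_0 + 1·L_1 + 5·L_2 + 493·L_3 + 1030·L_4
Only the coefficient of u is needed; take it from each L_i and combine:
430·(11/1350) + 1·(-67/126) + 5·(53/100) + 493·(-1/108) + 1030·(1/350) = 4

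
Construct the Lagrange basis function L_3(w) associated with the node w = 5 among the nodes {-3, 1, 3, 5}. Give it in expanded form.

L_3(w) = (w + 3)(w - 1)(w - 3) / [(8)·(4)·(2)]
       = (w^3 - w^2 - 9w + 9) / (64)

L_3(w) = (1/64)w^3 - (1/64)w^2 - (9/64)w + 9/64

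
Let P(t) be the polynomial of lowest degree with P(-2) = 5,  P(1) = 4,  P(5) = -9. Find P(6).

-43/3

Evaluate each Lagrange basis at t = 6:
L_0(6) = (5)·(1)/[(-3)·(-7)] = 5/21
L_1(6) = (8)·(1)/[(3)·(-4)] = -2/3
L_2(6) = (8)·(5)/[(7)·(4)] = 10/7
Sum: 5·(5/21) + 4·(-2/3) + (-9)·(10/7) = -43/3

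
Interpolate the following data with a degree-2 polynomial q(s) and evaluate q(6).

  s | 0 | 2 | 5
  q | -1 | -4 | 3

42/5

Using Newton's divided-difference form:
q[0,2] = (-4 - (-1)) / (2 - 0) = -3/2
q[2,5] = (3 - (-4)) / (5 - 2) = 7/3
q[0,2,5] = (7/3 - (-3/2)) / (5 - 0) = 23/30
q(6) = -1 + (-3/2)·(6) + (23/30)·(6)·(4) = 42/5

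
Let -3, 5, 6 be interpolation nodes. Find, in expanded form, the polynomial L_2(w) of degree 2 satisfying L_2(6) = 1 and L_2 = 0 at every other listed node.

L_2(w) = (1/9)w^2 - (2/9)w - 5/3

L_2(w) = (w + 3)(w - 5) / [(9)·(1)]
       = (w^2 - 2w - 15) / (9)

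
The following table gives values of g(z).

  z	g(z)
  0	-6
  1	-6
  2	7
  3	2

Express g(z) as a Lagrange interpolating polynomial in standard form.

Build the Lagrange basis polynomials:
L_0(z) = (z - 1)(z - 2)(z - 3) / [-6] = -(1/6)z^3 + z^2 - (11/6)z + 1
L_1(z) = z(z - 2)(z - 3) / [2] = (1/2)z^3 - (5/2)z^2 + 3z
L_2(z) = z(z - 1)(z - 3) / [-2] = -(1/2)z^3 + 2z^2 - (3/2)z
L_3(z) = z(z - 1)(z - 2) / [6] = (1/6)z^3 - (1/2)z^2 + (1/3)z
g(z) = (-6)·L_0 + (-6)·L_1 + 7·L_2 + 2·L_3
  (-6)·L_0(z) = z^3 - 6z^2 + 11z - 6
  (-6)·L_1(z) = -3z^3 + 15z^2 - 18z
  7·L_2(z) = -(7/2)z^3 + 14z^2 - (21/2)z
  2·L_3(z) = (1/3)z^3 - z^2 + (2/3)z
Adding term by term: -(31/6)z^3 + 22z^2 - (101/6)z - 6

g(z) = -(31/6)z^3 + 22z^2 - (101/6)z - 6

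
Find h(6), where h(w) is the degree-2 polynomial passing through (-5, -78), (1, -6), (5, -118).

-166

L_0(6) = (5)·(1)/[(-6)·(-10)] = 1/12
L_1(6) = (11)·(1)/[(6)·(-4)] = -11/24
L_2(6) = (11)·(5)/[(10)·(4)] = 11/8
Sum: (-78)·(1/12) + (-6)·(-11/24) + (-118)·(11/8) = -166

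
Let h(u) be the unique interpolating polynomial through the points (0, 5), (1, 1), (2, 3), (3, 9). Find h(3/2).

Evaluate each Lagrange basis at u = 3/2:
L_0(3/2) = (1/2)·(-1/2)·(-3/2)/[(-1)·(-2)·(-3)] = -1/16
L_1(3/2) = (3/2)·(-1/2)·(-3/2)/[(1)·(-1)·(-2)] = 9/16
L_2(3/2) = (3/2)·(1/2)·(-3/2)/[(2)·(1)·(-1)] = 9/16
L_3(3/2) = (3/2)·(1/2)·(-1/2)/[(3)·(2)·(1)] = -1/16
Sum: 5·(-1/16) + 1·(9/16) + 3·(9/16) + 9·(-1/16) = 11/8

11/8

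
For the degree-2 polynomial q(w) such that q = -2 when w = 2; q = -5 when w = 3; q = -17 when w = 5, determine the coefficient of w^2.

The leading coefficient equals the top divided difference q[2,3,5].
q[2,3] = (-5 - (-2)) / (3 - 2) = -3
q[3,5] = (-17 - (-5)) / (5 - 3) = -6
q[2,3,5] = (-6 - (-3)) / (5 - 2) = -1

-1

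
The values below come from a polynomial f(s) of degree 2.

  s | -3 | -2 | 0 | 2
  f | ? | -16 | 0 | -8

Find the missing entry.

-33

The 3 known values determine f uniquely (degree ≤ 2).
Evaluate each Lagrange basis at s = -3:
L_0(-3) = (-3)·(-5)/[(-2)·(-4)] = 15/8
L_1(-3) = (-1)·(-5)/[(2)·(-2)] = -5/4
L_2(-3) = (-1)·(-3)/[(4)·(2)] = 3/8
Sum: (-16)·(15/8) + 0 + (-8)·(3/8) = -33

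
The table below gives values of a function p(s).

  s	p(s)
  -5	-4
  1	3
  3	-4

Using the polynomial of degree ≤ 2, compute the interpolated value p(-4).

L_0(-4) = (-5)·(-7)/[(-6)·(-8)] = 35/48
L_1(-4) = (1)·(-7)/[(6)·(-2)] = 7/12
L_2(-4) = (1)·(-5)/[(8)·(2)] = -5/16
Sum: (-4)·(35/48) + 3·(7/12) + (-4)·(-5/16) = 1/12

1/12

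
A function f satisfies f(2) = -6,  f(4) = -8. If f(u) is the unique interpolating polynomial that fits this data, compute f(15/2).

-23/2

L_0(15/2) = (7/2)/[(-2)] = -7/4
L_1(15/2) = (11/2)/[(2)] = 11/4
Sum: (-6)·(-7/4) + (-8)·(11/4) = -23/2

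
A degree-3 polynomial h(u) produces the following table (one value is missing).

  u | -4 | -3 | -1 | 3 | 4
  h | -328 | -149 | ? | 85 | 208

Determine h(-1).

The 4 known values determine h uniquely (degree ≤ 3).
Evaluate each Lagrange basis at u = -1:
L_0(-1) = (2)·(-4)·(-5)/[(-1)·(-7)·(-8)] = -5/7
L_1(-1) = (3)·(-4)·(-5)/[(1)·(-6)·(-7)] = 10/7
L_2(-1) = (3)·(2)·(-5)/[(7)·(6)·(-1)] = 5/7
L_3(-1) = (3)·(2)·(-4)/[(8)·(7)·(1)] = -3/7
Sum: (-328)·(-5/7) + (-149)·(10/7) + 85·(5/7) + 208·(-3/7) = -7

-7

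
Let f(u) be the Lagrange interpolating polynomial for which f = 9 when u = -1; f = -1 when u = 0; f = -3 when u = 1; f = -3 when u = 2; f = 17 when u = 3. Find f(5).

L_0(5) = (5)·(4)·(3)·(2)/[(-1)·(-2)·(-3)·(-4)] = 5
L_1(5) = (6)·(4)·(3)·(2)/[(1)·(-1)·(-2)·(-3)] = -24
L_2(5) = (6)·(5)·(3)·(2)/[(2)·(1)·(-1)·(-2)] = 45
L_3(5) = (6)·(5)·(4)·(2)/[(3)·(2)·(1)·(-1)] = -40
L_4(5) = (6)·(5)·(4)·(3)/[(4)·(3)·(2)·(1)] = 15
Sum: 9·(5) + (-1)·(-24) + (-3)·(45) + (-3)·(-40) + 17·(15) = 309

309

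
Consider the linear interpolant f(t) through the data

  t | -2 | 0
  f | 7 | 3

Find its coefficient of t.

-2

L_0(t) = t / [-2] = -(1/2)t
L_1(t) = (t + 2) / [2] = (1/2)t + 1
f(t) = 7·L_0 + 3·L_1
Only the coefficient of t is needed; take it from each L_i and combine:
7·(-1/2) + 3·(1/2) = -2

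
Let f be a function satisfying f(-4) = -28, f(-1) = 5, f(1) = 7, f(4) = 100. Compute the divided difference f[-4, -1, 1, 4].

f[-4,-1] = (5 - (-28)) / (-1 - (-4)) = 11
f[-1,1] = (7 - 5) / (1 - (-1)) = 1
f[1,4] = (100 - 7) / (4 - 1) = 31
f[-4,-1,1] = (1 - 11) / (1 - (-4)) = -2
f[-1,1,4] = (31 - 1) / (4 - (-1)) = 6
f[-4,-1,1,4] = (6 - (-2)) / (4 - (-4)) = 1

1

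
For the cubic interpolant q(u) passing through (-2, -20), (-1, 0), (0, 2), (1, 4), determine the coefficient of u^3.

3

L_0(u) = (u + 1)u(u - 1) / [-6] = -(1/6)u^3 + (1/6)u
L_1(u) = (u + 2)u(u - 1) / [2] = (1/2)u^3 + (1/2)u^2 - u
L_2(u) = (u + 2)(u + 1)(u - 1) / [-2] = -(1/2)u^3 - u^2 + (1/2)u + 1
L_3(u) = (u + 2)(u + 1)u / [6] = (1/6)u^3 + (1/2)u^2 + (1/3)u
q(u) = (-20)·L_0 + 0·L_1 + 2·L_2 + 4·L_3
Only the coefficient of u^3 is needed; take it from each L_i and combine:
(-20)·(-1/6) + 0·(1/2) + 2·(-1/2) + 4·(1/6) = 3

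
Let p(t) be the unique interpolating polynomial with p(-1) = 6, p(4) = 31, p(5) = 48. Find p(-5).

Evaluate each Lagrange basis at t = -5:
L_0(-5) = (-9)·(-10)/[(-5)·(-6)] = 3
L_1(-5) = (-4)·(-10)/[(5)·(-1)] = -8
L_2(-5) = (-4)·(-9)/[(6)·(1)] = 6
Sum: 6·(3) + 31·(-8) + 48·(6) = 58

58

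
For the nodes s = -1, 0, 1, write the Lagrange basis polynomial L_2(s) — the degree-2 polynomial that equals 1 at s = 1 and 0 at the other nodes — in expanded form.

L_2(s) = (s + 1)s / [(2)·(1)]
       = (s^2 + s) / (2)

L_2(s) = (1/2)s^2 + (1/2)s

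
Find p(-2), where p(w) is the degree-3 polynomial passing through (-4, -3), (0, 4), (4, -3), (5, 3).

Evaluate each Lagrange basis at w = -2:
L_0(-2) = (-2)·(-6)·(-7)/[(-4)·(-8)·(-9)] = 7/24
L_1(-2) = (2)·(-6)·(-7)/[(4)·(-4)·(-5)] = 21/20
L_2(-2) = (2)·(-2)·(-7)/[(8)·(4)·(-1)] = -7/8
L_3(-2) = (2)·(-2)·(-6)/[(9)·(5)·(1)] = 8/15
Sum: (-3)·(7/24) + 4·(21/20) + (-3)·(-7/8) + 3·(8/15) = 151/20

151/20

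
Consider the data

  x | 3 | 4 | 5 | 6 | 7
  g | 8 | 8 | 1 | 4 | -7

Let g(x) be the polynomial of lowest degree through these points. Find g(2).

L_0(2) = (-2)·(-3)·(-4)·(-5)/[(-1)·(-2)·(-3)·(-4)] = 5
L_1(2) = (-1)·(-3)·(-4)·(-5)/[(1)·(-1)·(-2)·(-3)] = -10
L_2(2) = (-1)·(-2)·(-4)·(-5)/[(2)·(1)·(-1)·(-2)] = 10
L_3(2) = (-1)·(-2)·(-3)·(-5)/[(3)·(2)·(1)·(-1)] = -5
L_4(2) = (-1)·(-2)·(-3)·(-4)/[(4)·(3)·(2)·(1)] = 1
Sum: 8·(5) + 8·(-10) + 1·(10) + 4·(-5) + (-7)·(1) = -57

-57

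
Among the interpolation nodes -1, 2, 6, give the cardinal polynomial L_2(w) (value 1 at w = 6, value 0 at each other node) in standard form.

L_2(w) = (1/28)w^2 - (1/28)w - 1/14

L_2(w) = (w + 1)(w - 2) / [(7)·(4)]
       = (w^2 - w - 2) / (28)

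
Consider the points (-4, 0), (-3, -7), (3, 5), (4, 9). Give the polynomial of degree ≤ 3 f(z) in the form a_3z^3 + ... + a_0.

f(z) = -(1/8)z^3 + (11/14)z^2 + (25/8)z - 113/14

Build the Lagrange basis polynomials:
L_0(z) = (z + 3)(z - 3)(z - 4) / [-56] = -(1/56)z^3 + (1/14)z^2 + (9/56)z - 9/14
L_1(z) = (z + 4)(z - 3)(z - 4) / [42] = (1/42)z^3 - (1/14)z^2 - (8/21)z + 8/7
L_2(z) = (z + 4)(z + 3)(z - 4) / [-42] = -(1/42)z^3 - (1/14)z^2 + (8/21)z + 8/7
L_3(z) = (z + 4)(z + 3)(z - 3) / [56] = (1/56)z^3 + (1/14)z^2 - (9/56)z - 9/14
f(z) = 0·L_0 + (-7)·L_1 + 5·L_2 + 9·L_3
  0·L_0(z) = 0
  (-7)·L_1(z) = -(1/6)z^3 + (1/2)z^2 + (8/3)z - 8
  5·L_2(z) = -(5/42)z^3 - (5/14)z^2 + (40/21)z + 40/7
  9·L_3(z) = (9/56)z^3 + (9/14)z^2 - (81/56)z - 81/14
Adding term by term: -(1/8)z^3 + (11/14)z^2 + (25/8)z - 113/14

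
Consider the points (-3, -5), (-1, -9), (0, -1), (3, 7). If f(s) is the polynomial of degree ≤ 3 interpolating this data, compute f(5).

Using Newton's divided-difference form:
f[-3,-1] = (-9 - (-5)) / (-1 - (-3)) = -2
f[-1,0] = (-1 - (-9)) / (0 - (-1)) = 8
f[0,3] = (7 - (-1)) / (3 - 0) = 8/3
f[-3,-1,0] = (8 - (-2)) / (0 - (-3)) = 10/3
f[-1,0,3] = (8/3 - 8) / (3 - (-1)) = -4/3
f[-3,-1,0,3] = (-4/3 - 10/3) / (3 - (-3)) = -7/9
f(5) = -5 + (-2)·(8) + (10/3)·(8)·(6) + (-7/9)·(8)·(6)·(5) = -143/3

-143/3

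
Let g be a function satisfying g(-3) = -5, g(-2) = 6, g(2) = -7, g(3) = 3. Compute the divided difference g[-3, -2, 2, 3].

g[-3,-2] = (6 - (-5)) / (-2 - (-3)) = 11
g[-2,2] = (-7 - 6) / (2 - (-2)) = -13/4
g[2,3] = (3 - (-7)) / (3 - 2) = 10
g[-3,-2,2] = (-13/4 - 11) / (2 - (-3)) = -57/20
g[-2,2,3] = (10 - (-13/4)) / (3 - (-2)) = 53/20
g[-3,-2,2,3] = (53/20 - (-57/20)) / (3 - (-3)) = 11/12

11/12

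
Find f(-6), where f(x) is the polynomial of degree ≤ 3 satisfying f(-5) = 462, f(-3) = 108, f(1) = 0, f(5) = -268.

777

Evaluate each Lagrange basis at x = -6:
L_0(-6) = (-3)·(-7)·(-11)/[(-2)·(-6)·(-10)] = 77/40
L_1(-6) = (-1)·(-7)·(-11)/[(2)·(-4)·(-8)] = -77/64
L_2(-6) = (-1)·(-3)·(-11)/[(6)·(4)·(-4)] = 11/32
L_3(-6) = (-1)·(-3)·(-7)/[(10)·(8)·(4)] = -21/320
Sum: 462·(77/40) + 108·(-77/64) + 0 + (-268)·(-21/320) = 777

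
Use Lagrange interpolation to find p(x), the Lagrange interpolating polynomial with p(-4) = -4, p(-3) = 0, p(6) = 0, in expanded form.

L_0(x) = (x + 3)(x - 6) / [10] = (1/10)x^2 - (3/10)x - 9/5
L_1(x) = (x + 4)(x - 6) / [-9] = -(1/9)x^2 + (2/9)x + 8/3
L_2(x) = (x + 4)(x + 3) / [90] = (1/90)x^2 + (7/90)x + 2/15
p(x) = (-4)·L_0 + 0·L_1 + 0·L_2
  (-4)·L_0(x) = -(2/5)x^2 + (6/5)x + 36/5
  0·L_1(x) = 0
  0·L_2(x) = 0
Adding term by term: -(2/5)x^2 + (6/5)x + 36/5

p(x) = -(2/5)x^2 + (6/5)x + 36/5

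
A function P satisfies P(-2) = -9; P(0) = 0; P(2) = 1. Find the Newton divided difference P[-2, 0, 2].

P[-2,0] = (0 - (-9)) / (0 - (-2)) = 9/2
P[0,2] = (1 - 0) / (2 - 0) = 1/2
P[-2,0,2] = (1/2 - 9/2) / (2 - (-2)) = -1

-1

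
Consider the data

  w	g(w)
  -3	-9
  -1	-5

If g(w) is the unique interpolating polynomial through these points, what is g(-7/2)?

-10

L_0(-7/2) = (-5/2)/[(-2)] = 5/4
L_1(-7/2) = (-1/2)/[(2)] = -1/4
Sum: (-9)·(5/4) + (-5)·(-1/4) = -10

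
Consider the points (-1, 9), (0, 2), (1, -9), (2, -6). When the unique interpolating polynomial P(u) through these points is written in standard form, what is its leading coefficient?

The leading coefficient equals the top divided difference P[-1,0,1,2].
P[-1,0] = (2 - 9) / (0 - (-1)) = -7
P[0,1] = (-9 - 2) / (1 - 0) = -11
P[1,2] = (-6 - (-9)) / (2 - 1) = 3
P[-1,0,1] = (-11 - (-7)) / (1 - (-1)) = -2
P[0,1,2] = (3 - (-11)) / (2 - 0) = 7
P[-1,0,1,2] = (7 - (-2)) / (2 - (-1)) = 3

3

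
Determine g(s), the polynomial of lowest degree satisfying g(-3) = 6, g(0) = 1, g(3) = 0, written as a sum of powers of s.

Build the Lagrange basis polynomials:
L_0(s) = s(s - 3) / [18] = (1/18)s^2 - (1/6)s
L_1(s) = (s + 3)(s - 3) / [-9] = -(1/9)s^2 + 1
L_2(s) = (s + 3)s / [18] = (1/18)s^2 + (1/6)s
g(s) = 6·L_0 + 1·L_1 + 0·L_2
  6·L_0(s) = (1/3)s^2 - s
  1·L_1(s) = -(1/9)s^2 + 1
  0·L_2(s) = 0
Adding term by term: (2/9)s^2 - s + 1

g(s) = (2/9)s^2 - s + 1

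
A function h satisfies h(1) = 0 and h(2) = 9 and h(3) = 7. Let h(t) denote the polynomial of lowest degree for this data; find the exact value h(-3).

-146

L_0(-3) = (-5)·(-6)/[(-1)·(-2)] = 15
L_1(-3) = (-4)·(-6)/[(1)·(-1)] = -24
L_2(-3) = (-4)·(-5)/[(2)·(1)] = 10
Sum: 0 + 9·(-24) + 7·(10) = -146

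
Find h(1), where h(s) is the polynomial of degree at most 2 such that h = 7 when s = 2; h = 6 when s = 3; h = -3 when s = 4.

0

L_0(1) = (-2)·(-3)/[(-1)·(-2)] = 3
L_1(1) = (-1)·(-3)/[(1)·(-1)] = -3
L_2(1) = (-1)·(-2)/[(2)·(1)] = 1
Sum: 7·(3) + 6·(-3) + (-3)·(1) = 0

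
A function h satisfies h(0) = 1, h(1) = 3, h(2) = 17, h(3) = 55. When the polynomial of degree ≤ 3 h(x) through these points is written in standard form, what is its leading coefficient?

2

The leading coefficient equals the top divided difference h[0,1,2,3].
h[0,1] = (3 - 1) / (1 - 0) = 2
h[1,2] = (17 - 3) / (2 - 1) = 14
h[2,3] = (55 - 17) / (3 - 2) = 38
h[0,1,2] = (14 - 2) / (2 - 0) = 6
h[1,2,3] = (38 - 14) / (3 - 1) = 12
h[0,1,2,3] = (12 - 6) / (3 - 0) = 2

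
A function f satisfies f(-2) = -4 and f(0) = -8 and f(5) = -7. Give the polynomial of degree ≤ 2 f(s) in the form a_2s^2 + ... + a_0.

f(s) = (11/35)s^2 - (48/35)s - 8

Newton's divided differences:
f[-2,0] = (-8 - (-4)) / (0 - (-2)) = -2
f[0,5] = (-7 - (-8)) / (5 - 0) = 1/5
f[-2,0,5] = (1/5 - (-2)) / (5 - (-2)) = 11/35
f(s) = -4 + (-2)·(s + 2) + (11/35)·(s + 2)s
Expanding: f(s) = (11/35)s^2 - (48/35)s - 8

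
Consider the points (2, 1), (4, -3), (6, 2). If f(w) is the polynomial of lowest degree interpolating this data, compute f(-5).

687/8

L_0(-5) = (-9)·(-11)/[(-2)·(-4)] = 99/8
L_1(-5) = (-7)·(-11)/[(2)·(-2)] = -77/4
L_2(-5) = (-7)·(-9)/[(4)·(2)] = 63/8
Sum: 1·(99/8) + (-3)·(-77/4) + 2·(63/8) = 687/8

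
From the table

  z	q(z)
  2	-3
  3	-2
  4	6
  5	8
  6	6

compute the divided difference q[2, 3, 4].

7/2

q[2,3] = (-2 - (-3)) / (3 - 2) = 1
q[3,4] = (6 - (-2)) / (4 - 3) = 8
q[2,3,4] = (8 - 1) / (4 - 2) = 7/2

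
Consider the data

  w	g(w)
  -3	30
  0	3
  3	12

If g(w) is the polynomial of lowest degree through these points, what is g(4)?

L_0(4) = (4)·(1)/[(-3)·(-6)] = 2/9
L_1(4) = (7)·(1)/[(3)·(-3)] = -7/9
L_2(4) = (7)·(4)/[(6)·(3)] = 14/9
Sum: 30·(2/9) + 3·(-7/9) + 12·(14/9) = 23

23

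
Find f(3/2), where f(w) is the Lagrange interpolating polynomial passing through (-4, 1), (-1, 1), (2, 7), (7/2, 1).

Evaluate each Lagrange basis at w = 3/2:
L_0(3/2) = (5/2)·(-1/2)·(-2)/[(-3)·(-6)·(-15/2)] = -1/54
L_1(3/2) = (11/2)·(-1/2)·(-2)/[(3)·(-3)·(-9/2)] = 11/81
L_2(3/2) = (11/2)·(5/2)·(-2)/[(6)·(3)·(-3/2)] = 55/54
L_3(3/2) = (11/2)·(5/2)·(-1/2)/[(15/2)·(9/2)·(3/2)] = -11/81
Sum: 1·(-1/54) + 1·(11/81) + 7·(55/54) + 1·(-11/81) = 64/9

64/9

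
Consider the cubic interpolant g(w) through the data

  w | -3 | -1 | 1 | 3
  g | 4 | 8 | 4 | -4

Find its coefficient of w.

-25/12

L_0(w) = (w + 1)(w - 1)(w - 3) / [-48] = -(1/48)w^3 + (1/16)w^2 + (1/48)w - 1/16
L_1(w) = (w + 3)(w - 1)(w - 3) / [16] = (1/16)w^3 - (1/16)w^2 - (9/16)w + 9/16
L_2(w) = (w + 3)(w + 1)(w - 3) / [-16] = -(1/16)w^3 - (1/16)w^2 + (9/16)w + 9/16
L_3(w) = (w + 3)(w + 1)(w - 1) / [48] = (1/48)w^3 + (1/16)w^2 - (1/48)w - 1/16
g(w) = 4·L_0 + 8·L_1 + 4·L_2 + (-4)·L_3
Only the coefficient of w is needed; take it from each L_i and combine:
4·(1/48) + 8·(-9/16) + 4·(9/16) + (-4)·(-1/48) = -25/12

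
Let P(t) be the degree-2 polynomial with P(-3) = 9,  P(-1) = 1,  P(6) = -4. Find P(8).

8/7

Using Newton's divided-difference form:
P[-3,-1] = (1 - 9) / (-1 - (-3)) = -4
P[-1,6] = (-4 - 1) / (6 - (-1)) = -5/7
P[-3,-1,6] = (-5/7 - (-4)) / (6 - (-3)) = 23/63
P(8) = 9 + (-4)·(11) + (23/63)·(11)·(9) = 8/7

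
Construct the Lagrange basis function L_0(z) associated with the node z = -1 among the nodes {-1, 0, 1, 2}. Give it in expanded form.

L_0(z) = z(z - 1)(z - 2) / [(-1)·(-2)·(-3)]
       = (z^3 - 3z^2 + 2z) / (-6)

L_0(z) = -(1/6)z^3 + (1/2)z^2 - (1/3)z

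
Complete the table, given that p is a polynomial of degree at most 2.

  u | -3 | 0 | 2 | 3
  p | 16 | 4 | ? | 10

The 3 known values determine p uniquely (degree ≤ 2).
Evaluate each Lagrange basis at u = 2:
L_0(2) = (2)·(-1)/[(-3)·(-6)] = -1/9
L_1(2) = (5)·(-1)/[(3)·(-3)] = 5/9
L_2(2) = (5)·(2)/[(6)·(3)] = 5/9
Sum: 16·(-1/9) + 4·(5/9) + 10·(5/9) = 6

6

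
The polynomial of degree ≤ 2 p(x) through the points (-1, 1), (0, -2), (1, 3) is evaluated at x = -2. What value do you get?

12

Evaluate each Lagrange basis at x = -2:
L_0(-2) = (-2)·(-3)/[(-1)·(-2)] = 3
L_1(-2) = (-1)·(-3)/[(1)·(-1)] = -3
L_2(-2) = (-1)·(-2)/[(2)·(1)] = 1
Sum: 1·(3) + (-2)·(-3) + 3·(1) = 12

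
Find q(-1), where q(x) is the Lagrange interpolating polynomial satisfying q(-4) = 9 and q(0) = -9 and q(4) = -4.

Evaluate each Lagrange basis at x = -1:
L_0(-1) = (-1)·(-5)/[(-4)·(-8)] = 5/32
L_1(-1) = (3)·(-5)/[(4)·(-4)] = 15/16
L_2(-1) = (3)·(-1)/[(8)·(4)] = -3/32
Sum: 9·(5/32) + (-9)·(15/16) + (-4)·(-3/32) = -213/32

-213/32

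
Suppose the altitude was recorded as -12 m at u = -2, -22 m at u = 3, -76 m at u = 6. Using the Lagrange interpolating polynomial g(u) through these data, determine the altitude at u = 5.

-54

L_0(5) = (2)·(-1)/[(-5)·(-8)] = -1/20
L_1(5) = (7)·(-1)/[(5)·(-3)] = 7/15
L_2(5) = (7)·(2)/[(8)·(3)] = 7/12
Sum: (-12)·(-1/20) + (-22)·(7/15) + (-76)·(7/12) = -54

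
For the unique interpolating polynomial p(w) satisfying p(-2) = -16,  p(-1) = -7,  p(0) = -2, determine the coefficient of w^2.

The leading coefficient equals the top divided difference p[-2,-1,0].
p[-2,-1] = (-7 - (-16)) / (-1 - (-2)) = 9
p[-1,0] = (-2 - (-7)) / (0 - (-1)) = 5
p[-2,-1,0] = (5 - 9) / (0 - (-2)) = -2

-2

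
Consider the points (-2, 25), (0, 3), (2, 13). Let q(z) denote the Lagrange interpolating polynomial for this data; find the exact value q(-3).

L_0(-3) = (-3)·(-5)/[(-2)·(-4)] = 15/8
L_1(-3) = (-1)·(-5)/[(2)·(-2)] = -5/4
L_2(-3) = (-1)·(-3)/[(4)·(2)] = 3/8
Sum: 25·(15/8) + 3·(-5/4) + 13·(3/8) = 48

48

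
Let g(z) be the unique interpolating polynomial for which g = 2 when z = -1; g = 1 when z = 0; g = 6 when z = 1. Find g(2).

Using Newton's divided-difference form:
g[-1,0] = (1 - 2) / (0 - (-1)) = -1
g[0,1] = (6 - 1) / (1 - 0) = 5
g[-1,0,1] = (5 - (-1)) / (1 - (-1)) = 3
g(2) = 2 + (-1)·(3) + 3·(3)·(2) = 17

17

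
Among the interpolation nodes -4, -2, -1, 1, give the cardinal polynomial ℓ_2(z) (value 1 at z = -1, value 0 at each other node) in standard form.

ℓ_2(z) = -(1/6)z^3 - (5/6)z^2 - (1/3)z + 4/3

ℓ_2(z) = (z + 4)(z + 2)(z - 1) / [(3)·(1)·(-2)]
       = (z^3 + 5z^2 + 2z - 8) / (-6)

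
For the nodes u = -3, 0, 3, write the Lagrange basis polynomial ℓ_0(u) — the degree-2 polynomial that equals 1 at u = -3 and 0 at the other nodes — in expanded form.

ℓ_0(u) = (1/18)u^2 - (1/6)u

ℓ_0(u) = u(u - 3) / [(-3)·(-6)]
       = (u^2 - 3u) / (18)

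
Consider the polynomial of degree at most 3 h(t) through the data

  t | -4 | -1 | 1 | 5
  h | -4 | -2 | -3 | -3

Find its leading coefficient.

The leading coefficient equals the top divided difference h[-4,-1,1,5].
h[-4,-1] = (-2 - (-4)) / (-1 - (-4)) = 2/3
h[-1,1] = (-3 - (-2)) / (1 - (-1)) = -1/2
h[1,5] = (-3 - (-3)) / (5 - 1) = 0
h[-4,-1,1] = (-1/2 - 2/3) / (1 - (-4)) = -7/30
h[-1,1,5] = (0 - (-1/2)) / (5 - (-1)) = 1/12
h[-4,-1,1,5] = (1/12 - (-7/30)) / (5 - (-4)) = 19/540

19/540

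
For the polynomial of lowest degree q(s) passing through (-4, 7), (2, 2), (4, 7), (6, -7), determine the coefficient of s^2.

Build the Lagrange basis polynomials:
L_0(s) = (s - 2)(s - 4)(s - 6) / [-480] = -(1/480)s^3 + (1/40)s^2 - (11/120)s + 1/10
L_1(s) = (s + 4)(s - 4)(s - 6) / [48] = (1/48)s^3 - (1/8)s^2 - (1/3)s + 2
L_2(s) = (s + 4)(s - 2)(s - 6) / [-32] = -(1/32)s^3 + (1/8)s^2 + (5/8)s - 3/2
L_3(s) = (s + 4)(s - 2)(s - 4) / [80] = (1/80)s^3 - (1/40)s^2 - (1/5)s + 2/5
q(s) = 7·L_0 + 2·L_1 + 7·L_2 + (-7)·L_3
Only the coefficient of s^2 is needed; take it from each L_i and combine:
7·(1/40) + 2·(-1/8) + 7·(1/8) + (-7)·(-1/40) = 39/40

39/40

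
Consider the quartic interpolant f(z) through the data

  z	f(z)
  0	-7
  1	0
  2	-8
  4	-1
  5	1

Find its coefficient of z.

Build the Lagrange basis polynomials:
L_0(z) = (z - 1)(z - 2)(z - 4)(z - 5) / [40] = (1/40)z^4 - (3/10)z^3 + (49/40)z^2 - (39/20)z + 1
L_1(z) = z(z - 2)(z - 4)(z - 5) / [-12] = -(1/12)z^4 + (11/12)z^3 - (19/6)z^2 + (10/3)z
L_2(z) = z(z - 1)(z - 4)(z - 5) / [12] = (1/12)z^4 - (5/6)z^3 + (29/12)z^2 - (5/3)z
L_3(z) = z(z - 1)(z - 2)(z - 5) / [-24] = -(1/24)z^4 + (1/3)z^3 - (17/24)z^2 + (5/12)z
L_4(z) = z(z - 1)(z - 2)(z - 4) / [60] = (1/60)z^4 - (7/60)z^3 + (7/30)z^2 - (2/15)z
f(z) = (-7)·L_0 + 0·L_1 + (-8)·L_2 + (-1)·L_3 + 1·L_4
Only the coefficient of z is needed; take it from each L_i and combine:
(-7)·(-39/20) + 0·(10/3) + (-8)·(-5/3) + (-1)·(5/12) + 1·(-2/15) = 793/30

793/30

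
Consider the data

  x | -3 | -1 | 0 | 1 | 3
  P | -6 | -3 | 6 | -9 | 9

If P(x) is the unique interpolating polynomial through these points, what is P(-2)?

-183/8

L_0(-2) = (-1)·(-2)·(-3)·(-5)/[(-2)·(-3)·(-4)·(-6)] = 5/24
L_1(-2) = (1)·(-2)·(-3)·(-5)/[(2)·(-1)·(-2)·(-4)] = 15/8
L_2(-2) = (1)·(-1)·(-3)·(-5)/[(3)·(1)·(-1)·(-3)] = -5/3
L_3(-2) = (1)·(-1)·(-2)·(-5)/[(4)·(2)·(1)·(-2)] = 5/8
L_4(-2) = (1)·(-1)·(-2)·(-3)/[(6)·(4)·(3)·(2)] = -1/24
Sum: (-6)·(5/24) + (-3)·(15/8) + 6·(-5/3) + (-9)·(5/8) + 9·(-1/24) = -183/8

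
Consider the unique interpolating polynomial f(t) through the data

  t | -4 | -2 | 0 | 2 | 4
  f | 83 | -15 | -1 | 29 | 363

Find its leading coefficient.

L_0(t) = (t + 2)t(t - 2)(t - 4) / [384] = (1/384)t^4 - (1/96)t^3 - (1/96)t^2 + (1/24)t
L_1(t) = (t + 4)t(t - 2)(t - 4) / [-96] = -(1/96)t^4 + (1/48)t^3 + (1/6)t^2 - (1/3)t
L_2(t) = (t + 4)(t + 2)(t - 2)(t - 4) / [64] = (1/64)t^4 - (5/16)t^2 + 1
L_3(t) = (t + 4)(t + 2)t(t - 4) / [-96] = -(1/96)t^4 - (1/48)t^3 + (1/6)t^2 + (1/3)t
L_4(t) = (t + 4)(t + 2)t(t - 2) / [384] = (1/384)t^4 + (1/96)t^3 - (1/96)t^2 - (1/24)t
f(t) = 83·L_0 + (-15)·L_1 + (-1)·L_2 + 29·L_3 + 363·L_4
Only the coefficient of t^4 is needed; take it from each L_i and combine:
83·(1/384) + (-15)·(-1/96) + (-1)·(1/64) + 29·(-1/96) + 363·(1/384) = 1

1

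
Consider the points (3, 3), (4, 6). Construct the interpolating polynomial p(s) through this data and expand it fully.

p(s) = 3s - 6

Build the Lagrange basis polynomials:
L_0(s) = (s - 4) / [-1] = -s + 4
L_1(s) = (s - 3) / [1] = s - 3
p(s) = 3·L_0 + 6·L_1
  3·L_0(s) = -3s + 12
  6·L_1(s) = 6s - 18
Adding term by term: 3s - 6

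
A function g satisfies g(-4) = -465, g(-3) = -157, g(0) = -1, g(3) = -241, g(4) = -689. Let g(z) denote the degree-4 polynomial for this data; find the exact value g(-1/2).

-31/8

Using Newton's divided-difference form:
g[-4,-3] = (-157 - (-465)) / (-3 - (-4)) = 308
g[-3,0] = (-1 - (-157)) / (0 - (-3)) = 52
g[0,3] = (-241 - (-1)) / (3 - 0) = -80
g[3,4] = (-689 - (-241)) / (4 - 3) = -448
g[-4,-3,0] = (52 - 308) / (0 - (-4)) = -64
g[-3,0,3] = (-80 - 52) / (3 - (-3)) = -22
g[0,3,4] = (-448 - (-80)) / (4 - 0) = -92
g[-4,-3,0,3] = (-22 - (-64)) / (3 - (-4)) = 6
g[-3,0,3,4] = (-92 - (-22)) / (4 - (-3)) = -10
g[-4,-3,0,3,4] = (-10 - 6) / (4 - (-4)) = -2
g(-1/2) = -465 + 308·(7/2) + (-64)·(7/2)·(5/2) + 6·(7/2)·(5/2)·(-1/2) + (-2)·(7/2)·(5/2)·(-1/2)·(-7/2) = -31/8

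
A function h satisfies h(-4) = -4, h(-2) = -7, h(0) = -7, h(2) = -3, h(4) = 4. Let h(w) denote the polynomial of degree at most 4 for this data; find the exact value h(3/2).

-4459/1024

Evaluate each Lagrange basis at w = 3/2:
L_0(3/2) = (7/2)·(3/2)·(-1/2)·(-5/2)/[(-2)·(-4)·(-6)·(-8)] = 35/2048
L_1(3/2) = (11/2)·(3/2)·(-1/2)·(-5/2)/[(2)·(-2)·(-4)·(-6)] = -55/512
L_2(3/2) = (11/2)·(7/2)·(-1/2)·(-5/2)/[(4)·(2)·(-2)·(-4)] = 385/1024
L_3(3/2) = (11/2)·(7/2)·(3/2)·(-5/2)/[(6)·(4)·(2)·(-2)] = 385/512
L_4(3/2) = (11/2)·(7/2)·(3/2)·(-1/2)/[(8)·(6)·(4)·(2)] = -77/2048
Sum: (-4)·(35/2048) + (-7)·(-55/512) + (-7)·(385/1024) + (-3)·(385/512) + 4·(-77/2048) = -4459/1024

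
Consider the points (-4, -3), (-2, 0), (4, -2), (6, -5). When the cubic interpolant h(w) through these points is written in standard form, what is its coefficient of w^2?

-17/80

L_0(w) = (w + 2)(w - 4)(w - 6) / [-160] = -(1/160)w^3 + (1/20)w^2 - (1/40)w - 3/10
L_1(w) = (w + 4)(w - 4)(w - 6) / [96] = (1/96)w^3 - (1/16)w^2 - (1/6)w + 1
L_2(w) = (w + 4)(w + 2)(w - 6) / [-96] = -(1/96)w^3 + (7/24)w + 1/2
L_3(w) = (w + 4)(w + 2)(w - 4) / [160] = (1/160)w^3 + (1/80)w^2 - (1/10)w - 1/5
h(w) = (-3)·L_0 + 0·L_1 + (-2)·L_2 + (-5)·L_3
Only the coefficient of w^2 is needed; take it from each L_i and combine:
(-3)·(1/20) + 0·(-1/16) + (-2)·(0) + (-5)·(1/80) = -17/80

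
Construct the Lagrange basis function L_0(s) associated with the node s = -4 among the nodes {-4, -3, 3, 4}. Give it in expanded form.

L_0(s) = (s + 3)(s - 3)(s - 4) / [(-1)·(-7)·(-8)]
       = (s^3 - 4s^2 - 9s + 36) / (-56)

L_0(s) = -(1/56)s^3 + (1/14)s^2 + (9/56)s - 9/14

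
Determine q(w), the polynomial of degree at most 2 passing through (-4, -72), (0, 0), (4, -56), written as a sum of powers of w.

q(w) = -4w^2 + 2w

Newton's divided differences:
q[-4,0] = (0 - (-72)) / (0 - (-4)) = 18
q[0,4] = (-56 - 0) / (4 - 0) = -14
q[-4,0,4] = (-14 - 18) / (4 - (-4)) = -4
q(w) = -72 + 18·(w + 4) + (-4)·(w + 4)w
Expanding: q(w) = -4w^2 + 2w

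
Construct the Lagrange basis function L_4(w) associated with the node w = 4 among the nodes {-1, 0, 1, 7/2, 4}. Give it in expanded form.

L_4(w) = (w + 1)w(w - 1)(w - 7/2) / [(5)·(4)·(3)·(1/2)]
       = (w^4 - (7/2)w^3 - w^2 + (7/2)w) / (30)

L_4(w) = (1/30)w^4 - (7/60)w^3 - (1/30)w^2 + (7/60)w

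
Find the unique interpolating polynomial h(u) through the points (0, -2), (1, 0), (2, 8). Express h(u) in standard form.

Newton's divided differences:
h[0,1] = (0 - (-2)) / (1 - 0) = 2
h[1,2] = (8 - 0) / (2 - 1) = 8
h[0,1,2] = (8 - 2) / (2 - 0) = 3
h(u) = -2 + 2·u + 3·u(u - 1)
Expanding: h(u) = 3u^2 - u - 2

h(u) = 3u^2 - u - 2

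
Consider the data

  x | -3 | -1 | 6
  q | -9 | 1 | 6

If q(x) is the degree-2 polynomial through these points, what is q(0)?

Using Newton's divided-difference form:
q[-3,-1] = (1 - (-9)) / (-1 - (-3)) = 5
q[-1,6] = (6 - 1) / (6 - (-1)) = 5/7
q[-3,-1,6] = (5/7 - 5) / (6 - (-3)) = -10/21
q(0) = -9 + 5·(3) + (-10/21)·(3)·(1) = 32/7

32/7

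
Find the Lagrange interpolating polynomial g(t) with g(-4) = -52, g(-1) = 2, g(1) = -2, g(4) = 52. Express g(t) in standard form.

Build the Lagrange basis polynomials:
L_0(t) = (t + 1)(t - 1)(t - 4) / [-120] = -(1/120)t^3 + (1/30)t^2 + (1/120)t - 1/30
L_1(t) = (t + 4)(t - 1)(t - 4) / [30] = (1/30)t^3 - (1/30)t^2 - (8/15)t + 8/15
L_2(t) = (t + 4)(t + 1)(t - 4) / [-30] = -(1/30)t^3 - (1/30)t^2 + (8/15)t + 8/15
L_3(t) = (t + 4)(t + 1)(t - 1) / [120] = (1/120)t^3 + (1/30)t^2 - (1/120)t - 1/30
g(t) = (-52)·L_0 + 2·L_1 + (-2)·L_2 + 52·L_3
  (-52)·L_0(t) = (13/30)t^3 - (26/15)t^2 - (13/30)t + 26/15
  2·L_1(t) = (1/15)t^3 - (1/15)t^2 - (16/15)t + 16/15
  (-2)·L_2(t) = (1/15)t^3 + (1/15)t^2 - (16/15)t - 16/15
  52·L_3(t) = (13/30)t^3 + (26/15)t^2 - (13/30)t - 26/15
Adding term by term: t^3 - 3t

g(t) = t^3 - 3t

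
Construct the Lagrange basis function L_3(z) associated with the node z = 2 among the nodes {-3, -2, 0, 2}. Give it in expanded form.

L_3(z) = (1/40)z^3 + (1/8)z^2 + (3/20)z

L_3(z) = (z + 3)(z + 2)z / [(5)·(4)·(2)]
       = (z^3 + 5z^2 + 6z) / (40)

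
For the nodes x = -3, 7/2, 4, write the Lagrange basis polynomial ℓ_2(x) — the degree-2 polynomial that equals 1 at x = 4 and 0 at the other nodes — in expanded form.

ℓ_2(x) = (2/7)x^2 - (1/7)x - 3

ℓ_2(x) = (x + 3)(x - 7/2) / [(7)·(1/2)]
       = (x^2 - (1/2)x - 21/2) / (7/2)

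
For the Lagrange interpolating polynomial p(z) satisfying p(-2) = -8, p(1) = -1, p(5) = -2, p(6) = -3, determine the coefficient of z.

1489/840

L_0(z) = (z - 1)(z - 5)(z - 6) / [-168] = -(1/168)z^3 + (1/14)z^2 - (41/168)z + 5/28
L_1(z) = (z + 2)(z - 5)(z - 6) / [60] = (1/60)z^3 - (3/20)z^2 + (2/15)z + 1
L_2(z) = (z + 2)(z - 1)(z - 6) / [-28] = -(1/28)z^3 + (5/28)z^2 + (2/7)z - 3/7
L_3(z) = (z + 2)(z - 1)(z - 5) / [40] = (1/40)z^3 - (1/10)z^2 - (7/40)z + 1/4
p(z) = (-8)·L_0 + (-1)·L_1 + (-2)·L_2 + (-3)·L_3
Only the coefficient of z is needed; take it from each L_i and combine:
(-8)·(-41/168) + (-1)·(2/15) + (-2)·(2/7) + (-3)·(-7/40) = 1489/840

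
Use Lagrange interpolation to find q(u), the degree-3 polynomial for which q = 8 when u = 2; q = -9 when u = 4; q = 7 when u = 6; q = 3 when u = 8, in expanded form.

Build the Lagrange basis polynomials:
L_0(u) = (u - 4)(u - 6)(u - 8) / [-48] = -(1/48)u^3 + (3/8)u^2 - (13/6)u + 4
L_1(u) = (u - 2)(u - 6)(u - 8) / [16] = (1/16)u^3 - u^2 + (19/4)u - 6
L_2(u) = (u - 2)(u - 4)(u - 8) / [-16] = -(1/16)u^3 + (7/8)u^2 - (7/2)u + 4
L_3(u) = (u - 2)(u - 4)(u - 6) / [48] = (1/48)u^3 - (1/4)u^2 + (11/12)u - 1
q(u) = 8·L_0 + (-9)·L_1 + 7·L_2 + 3·L_3
  8·L_0(u) = -(1/6)u^3 + 3u^2 - (52/3)u + 32
  (-9)·L_1(u) = -(9/16)u^3 + 9u^2 - (171/4)u + 54
  7·L_2(u) = -(7/16)u^3 + (49/8)u^2 - (49/2)u + 28
  3·L_3(u) = (1/16)u^3 - (3/4)u^2 + (11/4)u - 3
Adding term by term: -(53/48)u^3 + (139/8)u^2 - (491/6)u + 111

q(u) = -(53/48)u^3 + (139/8)u^2 - (491/6)u + 111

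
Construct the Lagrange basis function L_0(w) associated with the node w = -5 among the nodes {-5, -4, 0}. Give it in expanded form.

L_0(w) = (1/5)w^2 + (4/5)w

L_0(w) = (w + 4)w / [(-1)·(-5)]
       = (w^2 + 4w) / (5)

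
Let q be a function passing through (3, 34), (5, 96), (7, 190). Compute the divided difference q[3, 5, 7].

4

q[3,5] = (96 - 34) / (5 - 3) = 31
q[5,7] = (190 - 96) / (7 - 5) = 47
q[3,5,7] = (47 - 31) / (7 - 3) = 4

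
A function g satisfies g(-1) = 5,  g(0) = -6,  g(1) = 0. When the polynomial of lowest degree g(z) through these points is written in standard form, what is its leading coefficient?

The leading coefficient equals the top divided difference g[-1,0,1].
g[-1,0] = (-6 - 5) / (0 - (-1)) = -11
g[0,1] = (0 - (-6)) / (1 - 0) = 6
g[-1,0,1] = (6 - (-11)) / (1 - (-1)) = 17/2

17/2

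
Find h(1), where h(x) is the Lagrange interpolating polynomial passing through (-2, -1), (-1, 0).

2

L_0(1) = (2)/[(-1)] = -2
L_1(1) = (3)/[(1)] = 3
Sum: (-1)·(-2) + 0 = 2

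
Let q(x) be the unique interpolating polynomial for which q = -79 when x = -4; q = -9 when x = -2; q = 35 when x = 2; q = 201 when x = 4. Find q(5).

Using Newton's divided-difference form:
q[-4,-2] = (-9 - (-79)) / (-2 - (-4)) = 35
q[-2,2] = (35 - (-9)) / (2 - (-2)) = 11
q[2,4] = (201 - 35) / (4 - 2) = 83
q[-4,-2,2] = (11 - 35) / (2 - (-4)) = -4
q[-2,2,4] = (83 - 11) / (4 - (-2)) = 12
q[-4,-2,2,4] = (12 - (-4)) / (4 - (-4)) = 2
q(5) = -79 + 35·(9) + (-4)·(9)·(7) + 2·(9)·(7)·(3) = 362

362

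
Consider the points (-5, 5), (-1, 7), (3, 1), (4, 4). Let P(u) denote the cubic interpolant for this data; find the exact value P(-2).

55/6

L_0(-2) = (-1)·(-5)·(-6)/[(-4)·(-8)·(-9)] = 5/48
L_1(-2) = (3)·(-5)·(-6)/[(4)·(-4)·(-5)] = 9/8
L_2(-2) = (3)·(-1)·(-6)/[(8)·(4)·(-1)] = -9/16
L_3(-2) = (3)·(-1)·(-5)/[(9)·(5)·(1)] = 1/3
Sum: 5·(5/48) + 7·(9/8) + 1·(-9/16) + 4·(1/3) = 55/6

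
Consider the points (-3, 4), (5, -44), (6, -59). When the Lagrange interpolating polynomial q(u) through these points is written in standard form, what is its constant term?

1

Build the Lagrange basis polynomials:
L_0(u) = (u - 5)(u - 6) / [72] = (1/72)u^2 - (11/72)u + 5/12
L_1(u) = (u + 3)(u - 6) / [-8] = -(1/8)u^2 + (3/8)u + 9/4
L_2(u) = (u + 3)(u - 5) / [9] = (1/9)u^2 - (2/9)u - 5/3
q(u) = 4·L_0 + (-44)·L_1 + (-59)·L_2
Only the constant term is needed; take it from each L_i and combine:
4·(5/12) + (-44)·(9/4) + (-59)·(-5/3) = 1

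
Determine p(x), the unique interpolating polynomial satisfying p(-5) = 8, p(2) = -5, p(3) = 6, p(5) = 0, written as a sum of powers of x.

p(x) = -(527/840)x^3 + (45/28)x^2 + (12503/840)x - 1013/28

Newton's divided differences:
p[-5,2] = (-5 - 8) / (2 - (-5)) = -13/7
p[2,3] = (6 - (-5)) / (3 - 2) = 11
p[3,5] = (0 - 6) / (5 - 3) = -3
p[-5,2,3] = (11 - (-13/7)) / (3 - (-5)) = 45/28
p[2,3,5] = (-3 - 11) / (5 - 2) = -14/3
p[-5,2,3,5] = (-14/3 - 45/28) / (5 - (-5)) = -527/840
p(x) = 8 + (-13/7)·(x + 5) + (45/28)·(x + 5)(x - 2) + (-527/840)·(x + 5)(x - 2)(x - 3)
Expanding: p(x) = -(527/840)x^3 + (45/28)x^2 + (12503/840)x - 1013/28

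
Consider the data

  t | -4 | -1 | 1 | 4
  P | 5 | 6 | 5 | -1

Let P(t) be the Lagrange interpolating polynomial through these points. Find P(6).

-55/6

L_0(6) = (7)·(5)·(2)/[(-3)·(-5)·(-8)] = -7/12
L_1(6) = (10)·(5)·(2)/[(3)·(-2)·(-5)] = 10/3
L_2(6) = (10)·(7)·(2)/[(5)·(2)·(-3)] = -14/3
L_3(6) = (10)·(7)·(5)/[(8)·(5)·(3)] = 35/12
Sum: 5·(-7/12) + 6·(10/3) + 5·(-14/3) + (-1)·(35/12) = -55/6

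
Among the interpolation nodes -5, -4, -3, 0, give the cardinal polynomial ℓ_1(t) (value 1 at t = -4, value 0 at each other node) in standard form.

ℓ_1(t) = (1/4)t^3 + 2t^2 + (15/4)t

ℓ_1(t) = (t + 5)(t + 3)t / [(1)·(-1)·(-4)]
       = (t^3 + 8t^2 + 15t) / (4)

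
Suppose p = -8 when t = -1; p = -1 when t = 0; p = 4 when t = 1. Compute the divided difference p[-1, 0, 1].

p[-1,0] = (-1 - (-8)) / (0 - (-1)) = 7
p[0,1] = (4 - (-1)) / (1 - 0) = 5
p[-1,0,1] = (5 - 7) / (1 - (-1)) = -1

-1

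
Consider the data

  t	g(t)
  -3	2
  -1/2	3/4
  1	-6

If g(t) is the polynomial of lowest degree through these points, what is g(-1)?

2

Using Newton's divided-difference form:
g[-3,-1/2] = (3/4 - 2) / (-1/2 - (-3)) = -1/2
g[-1/2,1] = (-6 - 3/4) / (1 - (-1/2)) = -9/2
g[-3,-1/2,1] = (-9/2 - (-1/2)) / (1 - (-3)) = -1
g(-1) = 2 + (-1/2)·(2) + (-1)·(2)·(-1/2) = 2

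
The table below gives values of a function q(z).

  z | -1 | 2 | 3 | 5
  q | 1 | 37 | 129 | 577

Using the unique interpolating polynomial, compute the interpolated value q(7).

L_0(7) = (5)·(4)·(2)/[(-3)·(-4)·(-6)] = -5/9
L_1(7) = (8)·(4)·(2)/[(3)·(-1)·(-3)] = 64/9
L_2(7) = (8)·(5)·(2)/[(4)·(1)·(-2)] = -10
L_3(7) = (8)·(5)·(4)/[(6)·(3)·(2)] = 40/9
Sum: 1·(-5/9) + 37·(64/9) + 129·(-10) + 577·(40/9) = 1537

1537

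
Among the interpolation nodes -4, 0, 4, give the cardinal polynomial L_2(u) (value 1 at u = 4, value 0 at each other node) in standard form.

L_2(u) = (1/32)u^2 + (1/8)u

L_2(u) = (u + 4)u / [(8)·(4)]
       = (u^2 + 4u) / (32)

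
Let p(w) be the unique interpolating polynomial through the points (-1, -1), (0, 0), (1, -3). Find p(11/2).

Evaluate each Lagrange basis at w = 11/2:
L_0(11/2) = (11/2)·(9/2)/[(-1)·(-2)] = 99/8
L_1(11/2) = (13/2)·(9/2)/[(1)·(-1)] = -117/4
L_2(11/2) = (13/2)·(11/2)/[(2)·(1)] = 143/8
Sum: (-1)·(99/8) + 0 + (-3)·(143/8) = -66

-66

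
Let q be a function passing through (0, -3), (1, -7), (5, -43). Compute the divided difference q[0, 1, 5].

q[0,1] = (-7 - (-3)) / (1 - 0) = -4
q[1,5] = (-43 - (-7)) / (5 - 1) = -9
q[0,1,5] = (-9 - (-4)) / (5 - 0) = -1

-1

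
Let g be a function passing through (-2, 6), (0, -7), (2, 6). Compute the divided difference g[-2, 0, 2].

g[-2,0] = (-7 - 6) / (0 - (-2)) = -13/2
g[0,2] = (6 - (-7)) / (2 - 0) = 13/2
g[-2,0,2] = (13/2 - (-13/2)) / (2 - (-2)) = 13/4

13/4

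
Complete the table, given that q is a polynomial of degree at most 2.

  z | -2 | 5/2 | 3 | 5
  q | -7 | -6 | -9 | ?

-245/9

The 3 known values determine q uniquely (degree ≤ 2).
L_0(5) = (5/2)·(2)/[(-9/2)·(-5)] = 2/9
L_1(5) = (7)·(2)/[(9/2)·(-1/2)] = -56/9
L_2(5) = (7)·(5/2)/[(5)·(1/2)] = 7
Sum: (-7)·(2/9) + (-6)·(-56/9) + (-9)·(7) = -245/9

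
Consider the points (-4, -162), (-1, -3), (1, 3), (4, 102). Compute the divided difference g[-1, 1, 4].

g[-1,1] = (3 - (-3)) / (1 - (-1)) = 3
g[1,4] = (102 - 3) / (4 - 1) = 33
g[-1,1,4] = (33 - 3) / (4 - (-1)) = 6

6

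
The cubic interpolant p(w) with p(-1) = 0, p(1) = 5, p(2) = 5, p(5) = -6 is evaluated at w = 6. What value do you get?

-245/18

Evaluate each Lagrange basis at w = 6:
L_0(6) = (5)·(4)·(1)/[(-2)·(-3)·(-6)] = -5/9
L_1(6) = (7)·(4)·(1)/[(2)·(-1)·(-4)] = 7/2
L_2(6) = (7)·(5)·(1)/[(3)·(1)·(-3)] = -35/9
L_3(6) = (7)·(5)·(4)/[(6)·(4)·(3)] = 35/18
Sum: 0 + 5·(7/2) + 5·(-35/9) + (-6)·(35/18) = -245/18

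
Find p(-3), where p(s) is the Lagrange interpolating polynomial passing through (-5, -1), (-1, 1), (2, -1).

L_0(-3) = (-2)·(-5)/[(-4)·(-7)] = 5/14
L_1(-3) = (2)·(-5)/[(4)·(-3)] = 5/6
L_2(-3) = (2)·(-2)/[(7)·(3)] = -4/21
Sum: (-1)·(5/14) + 1·(5/6) + (-1)·(-4/21) = 2/3

2/3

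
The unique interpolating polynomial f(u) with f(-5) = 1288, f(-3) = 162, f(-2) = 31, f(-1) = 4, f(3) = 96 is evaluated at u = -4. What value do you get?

523

Evaluate each Lagrange basis at u = -4:
L_0(-4) = (-1)·(-2)·(-3)·(-7)/[(-2)·(-3)·(-4)·(-8)] = 7/32
L_1(-4) = (1)·(-2)·(-3)·(-7)/[(2)·(-1)·(-2)·(-6)] = 7/4
L_2(-4) = (1)·(-1)·(-3)·(-7)/[(3)·(1)·(-1)·(-5)] = -7/5
L_3(-4) = (1)·(-1)·(-2)·(-7)/[(4)·(2)·(1)·(-4)] = 7/16
L_4(-4) = (1)·(-1)·(-2)·(-3)/[(8)·(6)·(5)·(4)] = -1/160
Sum: 1288·(7/32) + 162·(7/4) + 31·(-7/5) + 4·(7/16) + 96·(-1/160) = 523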